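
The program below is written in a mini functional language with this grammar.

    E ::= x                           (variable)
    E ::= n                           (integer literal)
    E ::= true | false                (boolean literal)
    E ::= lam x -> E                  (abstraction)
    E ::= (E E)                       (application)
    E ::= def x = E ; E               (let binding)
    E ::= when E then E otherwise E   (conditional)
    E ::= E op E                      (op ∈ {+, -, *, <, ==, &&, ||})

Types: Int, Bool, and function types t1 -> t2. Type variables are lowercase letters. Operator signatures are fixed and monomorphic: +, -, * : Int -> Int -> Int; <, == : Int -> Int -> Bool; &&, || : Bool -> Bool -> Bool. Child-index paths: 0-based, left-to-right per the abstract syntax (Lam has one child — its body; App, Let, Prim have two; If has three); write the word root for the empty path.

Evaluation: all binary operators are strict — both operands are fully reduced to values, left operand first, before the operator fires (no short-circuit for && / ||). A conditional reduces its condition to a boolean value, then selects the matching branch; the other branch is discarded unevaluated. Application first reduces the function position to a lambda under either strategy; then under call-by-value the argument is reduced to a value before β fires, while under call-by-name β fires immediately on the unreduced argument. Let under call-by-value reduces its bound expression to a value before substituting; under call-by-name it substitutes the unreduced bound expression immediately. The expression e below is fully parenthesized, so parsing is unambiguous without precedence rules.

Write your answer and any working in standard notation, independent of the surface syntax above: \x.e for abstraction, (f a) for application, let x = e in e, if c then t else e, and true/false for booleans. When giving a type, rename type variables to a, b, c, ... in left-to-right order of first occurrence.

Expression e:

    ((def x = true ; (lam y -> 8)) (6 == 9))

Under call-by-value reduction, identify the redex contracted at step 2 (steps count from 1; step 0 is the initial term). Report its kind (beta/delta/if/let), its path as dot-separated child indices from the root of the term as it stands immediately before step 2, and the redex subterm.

Answer: delta at 1 : (6 == 9)

Trace:
step 0: ((let x = true in (\y.8)) (6 == 9))
step 1: [let@0] ((\y.8) (6 == 9))
step 2: [delta@1] ((\y.8) false)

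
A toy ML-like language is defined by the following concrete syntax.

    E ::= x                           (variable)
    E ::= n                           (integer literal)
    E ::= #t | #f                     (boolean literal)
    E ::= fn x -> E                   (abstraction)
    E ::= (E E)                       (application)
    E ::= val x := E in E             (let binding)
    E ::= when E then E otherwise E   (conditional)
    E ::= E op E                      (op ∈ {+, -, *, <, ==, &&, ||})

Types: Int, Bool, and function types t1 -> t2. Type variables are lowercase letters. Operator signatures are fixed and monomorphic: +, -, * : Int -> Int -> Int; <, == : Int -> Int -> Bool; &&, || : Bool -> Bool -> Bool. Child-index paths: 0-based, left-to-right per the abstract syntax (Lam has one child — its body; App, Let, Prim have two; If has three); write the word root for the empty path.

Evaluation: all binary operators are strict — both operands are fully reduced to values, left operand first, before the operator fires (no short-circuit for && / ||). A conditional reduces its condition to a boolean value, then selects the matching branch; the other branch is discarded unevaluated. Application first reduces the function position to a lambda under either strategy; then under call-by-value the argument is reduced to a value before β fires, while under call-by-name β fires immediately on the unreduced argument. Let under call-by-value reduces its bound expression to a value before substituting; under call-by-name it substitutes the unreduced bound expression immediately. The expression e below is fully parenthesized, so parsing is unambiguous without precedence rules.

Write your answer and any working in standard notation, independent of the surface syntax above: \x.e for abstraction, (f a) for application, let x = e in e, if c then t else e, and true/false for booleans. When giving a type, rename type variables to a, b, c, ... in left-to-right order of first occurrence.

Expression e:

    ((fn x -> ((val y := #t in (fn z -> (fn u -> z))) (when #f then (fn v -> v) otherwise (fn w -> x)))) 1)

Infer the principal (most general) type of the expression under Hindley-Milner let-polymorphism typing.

Trace:
let y : Bool
z : b
\u._ : c -> b
\z._ : b -> c -> b
  unify Bool ~ Bool
v : d
\v._ : d -> d
x : a
\w._ : e -> a
  unify d -> d ~ e -> a
  unify d ~ e
  unify e ~ a
  unify b -> c -> b ~ (a -> a) -> f
  unify b ~ a -> a
  unify c -> a -> a ~ f
_ _ : c -> a -> a
\x._ : a -> c -> a -> a
  unify a -> c -> a -> a ~ Int -> g
  unify a ~ Int
  unify c -> Int -> Int ~ g
_ _ : c -> Int -> Int

Answer: a -> Int -> Int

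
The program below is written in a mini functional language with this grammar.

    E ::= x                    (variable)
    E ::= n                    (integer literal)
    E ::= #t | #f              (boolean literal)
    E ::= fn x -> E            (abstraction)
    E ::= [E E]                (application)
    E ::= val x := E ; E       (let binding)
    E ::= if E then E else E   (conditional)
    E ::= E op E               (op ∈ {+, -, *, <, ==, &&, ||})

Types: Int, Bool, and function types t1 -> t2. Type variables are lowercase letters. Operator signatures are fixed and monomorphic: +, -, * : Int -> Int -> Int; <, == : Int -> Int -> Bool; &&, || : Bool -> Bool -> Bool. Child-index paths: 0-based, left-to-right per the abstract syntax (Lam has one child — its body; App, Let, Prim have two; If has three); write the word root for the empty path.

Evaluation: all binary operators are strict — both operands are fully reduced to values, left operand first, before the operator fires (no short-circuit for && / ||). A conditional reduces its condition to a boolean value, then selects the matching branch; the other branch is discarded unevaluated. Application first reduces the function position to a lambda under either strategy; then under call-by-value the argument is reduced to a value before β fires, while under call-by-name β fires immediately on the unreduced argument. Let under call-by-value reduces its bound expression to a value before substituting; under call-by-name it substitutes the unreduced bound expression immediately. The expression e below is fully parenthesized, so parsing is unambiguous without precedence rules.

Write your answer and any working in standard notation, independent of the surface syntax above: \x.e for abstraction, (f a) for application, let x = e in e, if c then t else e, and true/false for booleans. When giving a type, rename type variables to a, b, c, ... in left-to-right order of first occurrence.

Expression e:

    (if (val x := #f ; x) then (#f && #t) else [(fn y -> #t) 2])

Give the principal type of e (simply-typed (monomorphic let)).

Answer: Bool

Derivation:
let x : Bool
x : Bool
  unify Bool ~ Bool
  unify Bool ~ Bool
  unify Bool ~ Bool
\y._ : a -> Bool
  unify a -> Bool ~ Int -> b
  unify a ~ Int
  unify Bool ~ b
_ _ : Bool
  unify Bool ~ Bool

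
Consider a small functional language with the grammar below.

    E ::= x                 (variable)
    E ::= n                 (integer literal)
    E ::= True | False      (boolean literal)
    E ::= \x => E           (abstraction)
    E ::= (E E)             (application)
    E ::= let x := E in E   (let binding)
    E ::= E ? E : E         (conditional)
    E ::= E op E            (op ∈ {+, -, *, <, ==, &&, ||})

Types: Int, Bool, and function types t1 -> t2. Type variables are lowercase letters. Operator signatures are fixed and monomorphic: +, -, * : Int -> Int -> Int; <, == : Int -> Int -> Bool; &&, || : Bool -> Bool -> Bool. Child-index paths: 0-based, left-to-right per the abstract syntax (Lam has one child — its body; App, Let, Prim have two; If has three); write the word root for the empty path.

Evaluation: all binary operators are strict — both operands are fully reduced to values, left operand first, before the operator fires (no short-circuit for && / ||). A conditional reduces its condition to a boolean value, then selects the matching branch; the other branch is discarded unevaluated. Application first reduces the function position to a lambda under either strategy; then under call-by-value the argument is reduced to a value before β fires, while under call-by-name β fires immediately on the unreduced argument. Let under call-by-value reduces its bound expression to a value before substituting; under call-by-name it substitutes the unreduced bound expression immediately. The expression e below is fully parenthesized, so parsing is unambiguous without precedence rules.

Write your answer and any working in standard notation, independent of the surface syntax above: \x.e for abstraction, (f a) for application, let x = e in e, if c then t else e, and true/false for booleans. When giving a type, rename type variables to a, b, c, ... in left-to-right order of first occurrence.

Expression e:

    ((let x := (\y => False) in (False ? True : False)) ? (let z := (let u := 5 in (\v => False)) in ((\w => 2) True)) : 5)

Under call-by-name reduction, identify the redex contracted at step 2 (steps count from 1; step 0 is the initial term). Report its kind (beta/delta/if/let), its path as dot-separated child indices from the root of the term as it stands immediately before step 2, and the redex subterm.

Working:
step 0: (if (let x = (\y.false) in (if false then true else false)) then (let z = (let u = 5 in (\v.false)) in ((\w.2) true)) else 5)
step 1: [let@0] (if (if false then true else false) then (let z = (let u = 5 in (\v.false)) in ((\w.2) true)) else 5)
step 2: [if@0] (if false then (let z = (let u = 5 in (\v.false)) in ((\w.2) true)) else 5)

Answer: if at 0 : (if false then true else false)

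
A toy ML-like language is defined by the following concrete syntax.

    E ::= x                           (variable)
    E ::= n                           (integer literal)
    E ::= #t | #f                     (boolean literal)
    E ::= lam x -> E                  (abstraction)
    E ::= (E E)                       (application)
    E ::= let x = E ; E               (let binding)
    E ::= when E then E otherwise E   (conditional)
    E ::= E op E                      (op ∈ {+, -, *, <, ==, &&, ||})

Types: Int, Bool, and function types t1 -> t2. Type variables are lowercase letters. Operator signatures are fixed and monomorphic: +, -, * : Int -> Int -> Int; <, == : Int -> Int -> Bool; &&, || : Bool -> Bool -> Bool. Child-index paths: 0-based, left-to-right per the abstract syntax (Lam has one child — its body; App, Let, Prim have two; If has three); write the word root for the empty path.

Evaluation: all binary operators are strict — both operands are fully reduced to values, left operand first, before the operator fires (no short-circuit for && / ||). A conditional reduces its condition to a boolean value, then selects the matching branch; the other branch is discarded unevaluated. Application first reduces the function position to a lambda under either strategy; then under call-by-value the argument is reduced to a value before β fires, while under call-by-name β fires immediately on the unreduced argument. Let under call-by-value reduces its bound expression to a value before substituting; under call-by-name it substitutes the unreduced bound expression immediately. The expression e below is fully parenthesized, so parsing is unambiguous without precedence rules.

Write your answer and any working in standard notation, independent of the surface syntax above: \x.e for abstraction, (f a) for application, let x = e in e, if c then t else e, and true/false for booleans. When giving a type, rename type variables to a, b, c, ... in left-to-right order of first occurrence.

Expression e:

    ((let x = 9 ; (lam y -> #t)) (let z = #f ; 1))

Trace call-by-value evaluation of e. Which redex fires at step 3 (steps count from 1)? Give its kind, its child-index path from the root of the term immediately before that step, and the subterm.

Trace:
step 0: ((let x = 9 in (\y.true)) (let z = false in 1))
step 1: [let@0] ((\y.true) (let z = false in 1))
step 2: [let@1] ((\y.true) 1)
step 3: [beta@root] true

Answer: beta at root : ((\y.true) 1)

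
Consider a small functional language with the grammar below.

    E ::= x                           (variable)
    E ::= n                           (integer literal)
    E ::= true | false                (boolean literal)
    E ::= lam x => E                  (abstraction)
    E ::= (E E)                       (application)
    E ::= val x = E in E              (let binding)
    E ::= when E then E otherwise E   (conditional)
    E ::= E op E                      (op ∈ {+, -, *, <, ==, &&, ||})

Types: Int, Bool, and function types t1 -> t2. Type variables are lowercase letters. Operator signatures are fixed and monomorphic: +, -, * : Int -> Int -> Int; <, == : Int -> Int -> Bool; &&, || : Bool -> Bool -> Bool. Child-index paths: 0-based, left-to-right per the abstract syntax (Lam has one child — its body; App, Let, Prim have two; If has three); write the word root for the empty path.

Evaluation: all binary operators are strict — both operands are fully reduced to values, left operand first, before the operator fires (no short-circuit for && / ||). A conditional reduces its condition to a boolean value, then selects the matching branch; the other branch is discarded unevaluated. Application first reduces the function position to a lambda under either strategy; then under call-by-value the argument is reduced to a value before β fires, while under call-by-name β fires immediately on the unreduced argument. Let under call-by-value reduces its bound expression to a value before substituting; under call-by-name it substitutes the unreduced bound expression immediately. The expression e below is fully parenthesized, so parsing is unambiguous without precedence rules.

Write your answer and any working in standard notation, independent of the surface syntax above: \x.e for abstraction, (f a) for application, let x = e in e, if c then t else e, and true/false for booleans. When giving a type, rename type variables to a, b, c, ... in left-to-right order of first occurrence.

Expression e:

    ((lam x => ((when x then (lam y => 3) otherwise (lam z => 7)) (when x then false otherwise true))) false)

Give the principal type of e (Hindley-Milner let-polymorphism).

Trace:
x : a
  unify a ~ Bool
\y._ : b -> Int
\z._ : c -> Int
  unify b -> Int ~ c -> Int
  unify b ~ c
  unify Int ~ Int
x : Bool
  unify Bool ~ Bool
  unify Bool ~ Bool
  unify c -> Int ~ Bool -> d
  unify c ~ Bool
  unify Int ~ d
_ _ : Int
\x._ : Bool -> Int
  unify Bool -> Int ~ Bool -> e
  unify Bool ~ Bool
  unify Int ~ e
_ _ : Int

Answer: Int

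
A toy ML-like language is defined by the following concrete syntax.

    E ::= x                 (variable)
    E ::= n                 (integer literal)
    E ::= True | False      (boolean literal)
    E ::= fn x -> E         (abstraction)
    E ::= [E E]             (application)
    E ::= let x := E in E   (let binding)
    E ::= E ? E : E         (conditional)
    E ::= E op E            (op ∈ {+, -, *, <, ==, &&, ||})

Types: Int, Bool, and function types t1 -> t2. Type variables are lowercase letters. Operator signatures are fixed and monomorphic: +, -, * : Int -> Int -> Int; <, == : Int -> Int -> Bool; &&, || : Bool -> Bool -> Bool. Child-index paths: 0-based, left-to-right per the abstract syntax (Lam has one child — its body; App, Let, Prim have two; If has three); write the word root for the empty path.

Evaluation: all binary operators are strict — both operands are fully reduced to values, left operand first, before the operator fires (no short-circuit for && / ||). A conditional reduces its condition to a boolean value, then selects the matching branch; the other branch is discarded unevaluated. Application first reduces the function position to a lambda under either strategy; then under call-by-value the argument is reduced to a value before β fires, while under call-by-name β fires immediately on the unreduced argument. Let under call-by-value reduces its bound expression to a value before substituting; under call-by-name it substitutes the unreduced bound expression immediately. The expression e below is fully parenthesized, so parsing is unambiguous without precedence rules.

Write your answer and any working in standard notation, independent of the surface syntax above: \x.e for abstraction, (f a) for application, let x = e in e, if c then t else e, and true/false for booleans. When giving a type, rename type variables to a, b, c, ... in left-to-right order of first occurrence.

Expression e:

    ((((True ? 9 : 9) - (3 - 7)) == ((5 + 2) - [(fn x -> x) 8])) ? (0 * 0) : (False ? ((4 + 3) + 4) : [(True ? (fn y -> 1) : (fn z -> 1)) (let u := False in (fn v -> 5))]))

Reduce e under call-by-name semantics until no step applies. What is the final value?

Answer: 1

Working:
step 0: (if (((if true then 9 else 9) - (3 - 7)) == ((5 + 2) - ((\x.x) 8))) then (0 * 0) else (if false then ((4 + 3) + 4) else ((if true then (\y.1) else (\z.1)) (let u = false in (\v.5)))))
step 1: [if@0.0.0] (if ((9 - (3 - 7)) == ((5 + 2) - ((\x.x) 8))) then (0 * 0) else (if false then ((4 + 3) + 4) else ((if true then (\y.1) else (\z.1)) (let u = false in (\v.5)))))
step 2: [delta@0.0.1] (if ((9 - -4) == ((5 + 2) - ((\x.x) 8))) then (0 * 0) else (if false then ((4 + 3) + 4) else ((if true then (\y.1) else (\z.1)) (let u = false in (\v.5)))))
step 3: [delta@0.0] (if (13 == ((5 + 2) - ((\x.x) 8))) then (0 * 0) else (if false then ((4 + 3) + 4) else ((if true then (\y.1) else (\z.1)) (let u = false in (\v.5)))))
step 4: [delta@0.1.0] (if (13 == (7 - ((\x.x) 8))) then (0 * 0) else (if false then ((4 + 3) + 4) else ((if true then (\y.1) else (\z.1)) (let u = false in (\v.5)))))
step 5: [beta@0.1.1] (if (13 == (7 - 8)) then (0 * 0) else (if false then ((4 + 3) + 4) else ((if true then (\y.1) else (\z.1)) (let u = false in (\v.5)))))
step 6: [delta@0.1] (if (13 == -1) then (0 * 0) else (if false then ((4 + 3) + 4) else ((if true then (\y.1) else (\z.1)) (let u = false in (\v.5)))))
step 7: [delta@0] (if false then (0 * 0) else (if false then ((4 + 3) + 4) else ((if true then (\y.1) else (\z.1)) (let u = false in (\v.5)))))
step 8: [if@root] (if false then ((4 + 3) + 4) else ((if true then (\y.1) else (\z.1)) (let u = false in (\v.5))))
step 9: [if@root] ((if true then (\y.1) else (\z.1)) (let u = false in (\v.5)))
step 10: [if@0] ((\y.1) (let u = false in (\v.5)))
step 11: [beta@root] 1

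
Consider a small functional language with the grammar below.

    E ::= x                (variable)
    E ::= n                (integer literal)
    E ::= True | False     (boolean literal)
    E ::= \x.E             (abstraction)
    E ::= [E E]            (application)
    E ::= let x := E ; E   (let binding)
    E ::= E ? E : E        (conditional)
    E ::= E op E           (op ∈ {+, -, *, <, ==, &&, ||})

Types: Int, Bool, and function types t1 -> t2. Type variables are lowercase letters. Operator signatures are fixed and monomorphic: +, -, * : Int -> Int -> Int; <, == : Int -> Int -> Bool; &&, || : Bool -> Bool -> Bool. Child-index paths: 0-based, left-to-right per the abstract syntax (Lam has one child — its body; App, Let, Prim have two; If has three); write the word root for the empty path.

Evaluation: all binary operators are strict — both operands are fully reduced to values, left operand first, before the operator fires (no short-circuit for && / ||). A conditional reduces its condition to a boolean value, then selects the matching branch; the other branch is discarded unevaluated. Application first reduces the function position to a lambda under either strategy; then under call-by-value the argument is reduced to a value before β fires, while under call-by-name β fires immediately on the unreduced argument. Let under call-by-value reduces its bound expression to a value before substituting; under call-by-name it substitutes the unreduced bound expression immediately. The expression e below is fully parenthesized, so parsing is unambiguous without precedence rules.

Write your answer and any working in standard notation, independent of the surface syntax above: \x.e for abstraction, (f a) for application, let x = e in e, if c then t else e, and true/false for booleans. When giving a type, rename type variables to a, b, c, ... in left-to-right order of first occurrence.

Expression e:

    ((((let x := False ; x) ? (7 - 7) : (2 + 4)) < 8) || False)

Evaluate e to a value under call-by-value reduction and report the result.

Answer: true

Trace:
step 0: (((if (let x = false in x) then (7 - 7) else (2 + 4)) < 8) || false)
step 1: [let@0.0.0] (((if false then (7 - 7) else (2 + 4)) < 8) || false)
step 2: [if@0.0] (((2 + 4) < 8) || false)
step 3: [delta@0.0] ((6 < 8) || false)
step 4: [delta@0] (true || false)
step 5: [delta@root] true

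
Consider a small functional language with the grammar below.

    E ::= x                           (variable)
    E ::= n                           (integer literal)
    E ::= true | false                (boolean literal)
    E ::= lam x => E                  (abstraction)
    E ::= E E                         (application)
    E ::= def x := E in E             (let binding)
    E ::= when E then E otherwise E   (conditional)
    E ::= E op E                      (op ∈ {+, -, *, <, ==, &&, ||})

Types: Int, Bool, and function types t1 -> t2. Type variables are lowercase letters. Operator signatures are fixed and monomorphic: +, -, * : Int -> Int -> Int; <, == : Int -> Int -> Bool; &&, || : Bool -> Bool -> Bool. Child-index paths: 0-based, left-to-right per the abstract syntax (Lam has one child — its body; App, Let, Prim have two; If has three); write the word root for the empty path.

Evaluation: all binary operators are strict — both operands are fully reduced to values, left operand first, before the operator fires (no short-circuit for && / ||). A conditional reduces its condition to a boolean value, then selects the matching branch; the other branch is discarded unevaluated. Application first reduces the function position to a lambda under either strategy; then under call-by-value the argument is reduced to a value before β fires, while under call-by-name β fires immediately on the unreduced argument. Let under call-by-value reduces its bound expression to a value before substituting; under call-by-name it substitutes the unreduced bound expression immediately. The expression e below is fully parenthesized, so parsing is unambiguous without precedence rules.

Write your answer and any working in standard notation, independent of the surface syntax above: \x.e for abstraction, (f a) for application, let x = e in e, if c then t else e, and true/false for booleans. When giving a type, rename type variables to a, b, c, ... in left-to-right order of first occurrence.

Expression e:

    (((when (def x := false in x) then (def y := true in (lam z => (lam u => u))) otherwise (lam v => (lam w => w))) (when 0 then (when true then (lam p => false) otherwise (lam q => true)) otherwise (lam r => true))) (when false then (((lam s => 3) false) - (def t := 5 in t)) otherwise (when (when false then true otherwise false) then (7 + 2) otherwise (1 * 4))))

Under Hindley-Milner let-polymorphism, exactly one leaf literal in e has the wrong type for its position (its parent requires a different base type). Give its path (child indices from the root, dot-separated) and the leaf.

Working:
let x : Bool
x : Bool
  unify Bool ~ Bool
let y : Bool
u : b
\u._ : b -> b
\z._ : a -> b -> b
w : d
\w._ : d -> d
\v._ : c -> d -> d
  unify a -> b -> b ~ c -> d -> d
  unify a ~ c
  unify b -> b ~ d -> d
  unify b ~ d
  unify d ~ d
  unify Int ~ Bool
  FAIL: mismatch Int ~ Bool

Answer: 0.1.0 : 0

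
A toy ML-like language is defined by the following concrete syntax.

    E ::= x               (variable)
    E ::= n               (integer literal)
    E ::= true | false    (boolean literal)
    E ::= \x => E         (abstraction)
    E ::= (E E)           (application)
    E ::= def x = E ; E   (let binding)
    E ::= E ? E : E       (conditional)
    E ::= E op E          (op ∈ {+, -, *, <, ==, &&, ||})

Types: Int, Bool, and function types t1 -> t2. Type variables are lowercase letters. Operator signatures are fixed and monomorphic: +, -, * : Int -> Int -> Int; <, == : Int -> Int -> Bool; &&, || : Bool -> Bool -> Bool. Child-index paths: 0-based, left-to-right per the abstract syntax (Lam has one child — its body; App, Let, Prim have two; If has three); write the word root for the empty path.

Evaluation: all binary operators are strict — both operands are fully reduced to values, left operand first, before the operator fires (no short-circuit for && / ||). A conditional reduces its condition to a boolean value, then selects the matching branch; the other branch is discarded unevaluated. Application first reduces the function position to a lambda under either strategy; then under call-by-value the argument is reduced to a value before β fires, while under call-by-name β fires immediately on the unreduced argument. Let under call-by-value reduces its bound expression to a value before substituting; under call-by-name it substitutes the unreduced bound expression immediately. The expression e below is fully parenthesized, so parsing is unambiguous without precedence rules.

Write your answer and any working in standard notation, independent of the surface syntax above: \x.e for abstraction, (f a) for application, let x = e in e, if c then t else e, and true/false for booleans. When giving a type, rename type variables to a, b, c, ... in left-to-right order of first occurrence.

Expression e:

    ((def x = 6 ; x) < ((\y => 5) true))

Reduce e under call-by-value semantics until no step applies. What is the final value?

Answer: false

Trace:
step 0: ((let x = 6 in x) < ((\y.5) true))
step 1: [let@0] (6 < ((\y.5) true))
step 2: [beta@1] (6 < 5)
step 3: [delta@root] false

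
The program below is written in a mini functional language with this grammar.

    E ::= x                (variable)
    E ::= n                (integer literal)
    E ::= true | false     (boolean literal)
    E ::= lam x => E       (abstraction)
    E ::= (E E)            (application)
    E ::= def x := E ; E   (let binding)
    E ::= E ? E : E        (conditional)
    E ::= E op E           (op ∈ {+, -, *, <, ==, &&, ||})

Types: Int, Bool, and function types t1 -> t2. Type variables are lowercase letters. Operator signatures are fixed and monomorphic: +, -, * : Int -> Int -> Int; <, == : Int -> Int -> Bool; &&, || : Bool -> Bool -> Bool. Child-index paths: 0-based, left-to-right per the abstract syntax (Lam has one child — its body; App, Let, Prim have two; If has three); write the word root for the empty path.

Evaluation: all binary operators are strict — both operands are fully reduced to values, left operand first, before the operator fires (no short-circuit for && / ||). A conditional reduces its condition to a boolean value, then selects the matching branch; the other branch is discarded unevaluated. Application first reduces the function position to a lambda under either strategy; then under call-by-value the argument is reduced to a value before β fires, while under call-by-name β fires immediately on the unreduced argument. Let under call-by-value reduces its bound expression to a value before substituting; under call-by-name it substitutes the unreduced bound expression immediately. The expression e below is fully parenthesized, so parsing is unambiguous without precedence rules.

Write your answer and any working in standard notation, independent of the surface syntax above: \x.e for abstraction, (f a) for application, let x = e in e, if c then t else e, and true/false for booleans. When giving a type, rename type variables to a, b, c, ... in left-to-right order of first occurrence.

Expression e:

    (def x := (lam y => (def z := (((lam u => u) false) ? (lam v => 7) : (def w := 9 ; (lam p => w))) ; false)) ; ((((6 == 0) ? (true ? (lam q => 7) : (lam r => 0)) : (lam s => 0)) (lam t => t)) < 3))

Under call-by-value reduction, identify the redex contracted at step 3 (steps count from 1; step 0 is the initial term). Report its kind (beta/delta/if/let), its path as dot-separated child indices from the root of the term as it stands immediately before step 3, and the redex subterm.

Trace:
step 0: (let x = (\y.(let z = (if ((\u.u) false) then (\v.7) else (let w = 9 in (\p.w))) in false)) in (((if (6 == 0) then (if true then (\q.7) else (\r.0)) else (\s.0)) (\t.t)) < 3))
step 1: [let@root] (((if (6 == 0) then (if true then (\q.7) else (\r.0)) else (\s.0)) (\t.t)) < 3)
step 2: [delta@0.0.0] (((if false then (if true then (\q.7) else (\r.0)) else (\s.0)) (\t.t)) < 3)
step 3: [if@0.0] (((\s.0) (\t.t)) < 3)

Answer: if at 0.0 : (if false then (if true then (\q.7) else (\r.0)) else (\s.0))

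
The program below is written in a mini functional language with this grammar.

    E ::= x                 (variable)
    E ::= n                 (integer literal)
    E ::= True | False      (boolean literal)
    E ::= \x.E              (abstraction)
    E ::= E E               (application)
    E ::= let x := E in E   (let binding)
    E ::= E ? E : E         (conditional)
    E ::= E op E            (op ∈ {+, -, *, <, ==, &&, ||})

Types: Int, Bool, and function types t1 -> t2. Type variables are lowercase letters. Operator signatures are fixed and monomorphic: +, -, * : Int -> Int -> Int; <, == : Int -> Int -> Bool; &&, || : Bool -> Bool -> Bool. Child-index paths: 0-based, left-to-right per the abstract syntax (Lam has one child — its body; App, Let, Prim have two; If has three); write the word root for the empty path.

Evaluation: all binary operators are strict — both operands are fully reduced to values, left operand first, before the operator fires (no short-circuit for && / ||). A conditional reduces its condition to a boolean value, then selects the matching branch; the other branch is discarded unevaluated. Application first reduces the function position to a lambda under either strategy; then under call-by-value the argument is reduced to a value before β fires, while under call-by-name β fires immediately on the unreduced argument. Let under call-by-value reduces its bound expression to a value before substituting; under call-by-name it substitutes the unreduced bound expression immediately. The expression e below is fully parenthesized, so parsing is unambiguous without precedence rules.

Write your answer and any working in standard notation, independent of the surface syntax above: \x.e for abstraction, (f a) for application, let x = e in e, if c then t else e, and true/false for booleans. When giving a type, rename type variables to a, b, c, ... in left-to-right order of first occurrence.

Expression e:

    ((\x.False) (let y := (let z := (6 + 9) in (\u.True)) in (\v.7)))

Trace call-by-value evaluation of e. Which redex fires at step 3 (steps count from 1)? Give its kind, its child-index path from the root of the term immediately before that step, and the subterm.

Trace:
step 0: ((\x.false) (let y = (let z = (6 + 9) in (\u.true)) in (\v.7)))
step 1: [delta@1.0.0] ((\x.false) (let y = (let z = 15 in (\u.true)) in (\v.7)))
step 2: [let@1.0] ((\x.false) (let y = (\u.true) in (\v.7)))
step 3: [let@1] ((\x.false) (\v.7))

Answer: let at 1 : (let y = (\u.true) in (\v.7))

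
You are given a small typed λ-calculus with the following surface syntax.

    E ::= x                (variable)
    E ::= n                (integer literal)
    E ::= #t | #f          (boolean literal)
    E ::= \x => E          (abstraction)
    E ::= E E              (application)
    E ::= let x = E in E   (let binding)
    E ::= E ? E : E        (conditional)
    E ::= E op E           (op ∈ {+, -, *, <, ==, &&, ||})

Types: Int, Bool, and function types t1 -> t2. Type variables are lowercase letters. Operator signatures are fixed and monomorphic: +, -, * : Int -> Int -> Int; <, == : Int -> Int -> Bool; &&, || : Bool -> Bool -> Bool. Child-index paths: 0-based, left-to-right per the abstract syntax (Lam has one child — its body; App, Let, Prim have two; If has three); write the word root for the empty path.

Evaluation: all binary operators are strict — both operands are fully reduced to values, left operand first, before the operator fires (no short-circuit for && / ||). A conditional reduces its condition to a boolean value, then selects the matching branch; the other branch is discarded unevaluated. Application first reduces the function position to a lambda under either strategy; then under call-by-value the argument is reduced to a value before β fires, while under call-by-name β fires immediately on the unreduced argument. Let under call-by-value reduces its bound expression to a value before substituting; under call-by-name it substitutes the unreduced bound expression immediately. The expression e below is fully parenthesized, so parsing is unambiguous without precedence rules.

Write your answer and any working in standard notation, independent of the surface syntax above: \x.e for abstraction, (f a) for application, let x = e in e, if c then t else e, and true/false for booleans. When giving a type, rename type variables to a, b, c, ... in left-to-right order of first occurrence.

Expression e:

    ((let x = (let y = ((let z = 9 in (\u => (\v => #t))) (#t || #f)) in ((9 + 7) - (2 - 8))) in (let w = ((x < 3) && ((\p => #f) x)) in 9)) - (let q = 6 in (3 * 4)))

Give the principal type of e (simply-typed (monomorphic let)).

Answer: Int

Derivation:
let z : Int
\v._ : b -> Bool
\u._ : a -> b -> Bool
  unify Bool ~ Bool
  unify Bool ~ Bool
  unify a -> b -> Bool ~ Bool -> c
  unify a ~ Bool
  unify b -> Bool ~ c
_ _ : b -> Bool
let y : b -> Bool
  unify Int ~ Int
  unify Int ~ Int
  unify Int ~ Int
  unify Int ~ Int
  unify Int ~ Int
  unify Int ~ Int
let x : Int
x : Int
  unify Int ~ Int
  unify Int ~ Int
  unify Bool ~ Bool
\p._ : d -> Bool
x : Int
  unify d -> Bool ~ Int -> e
  unify d ~ Int
  unify Bool ~ e
_ _ : Bool
  unify Bool ~ Bool
let w : Bool
  unify Int ~ Int
let q : Int
  unify Int ~ Int
  unify Int ~ Int
  unify Int ~ Int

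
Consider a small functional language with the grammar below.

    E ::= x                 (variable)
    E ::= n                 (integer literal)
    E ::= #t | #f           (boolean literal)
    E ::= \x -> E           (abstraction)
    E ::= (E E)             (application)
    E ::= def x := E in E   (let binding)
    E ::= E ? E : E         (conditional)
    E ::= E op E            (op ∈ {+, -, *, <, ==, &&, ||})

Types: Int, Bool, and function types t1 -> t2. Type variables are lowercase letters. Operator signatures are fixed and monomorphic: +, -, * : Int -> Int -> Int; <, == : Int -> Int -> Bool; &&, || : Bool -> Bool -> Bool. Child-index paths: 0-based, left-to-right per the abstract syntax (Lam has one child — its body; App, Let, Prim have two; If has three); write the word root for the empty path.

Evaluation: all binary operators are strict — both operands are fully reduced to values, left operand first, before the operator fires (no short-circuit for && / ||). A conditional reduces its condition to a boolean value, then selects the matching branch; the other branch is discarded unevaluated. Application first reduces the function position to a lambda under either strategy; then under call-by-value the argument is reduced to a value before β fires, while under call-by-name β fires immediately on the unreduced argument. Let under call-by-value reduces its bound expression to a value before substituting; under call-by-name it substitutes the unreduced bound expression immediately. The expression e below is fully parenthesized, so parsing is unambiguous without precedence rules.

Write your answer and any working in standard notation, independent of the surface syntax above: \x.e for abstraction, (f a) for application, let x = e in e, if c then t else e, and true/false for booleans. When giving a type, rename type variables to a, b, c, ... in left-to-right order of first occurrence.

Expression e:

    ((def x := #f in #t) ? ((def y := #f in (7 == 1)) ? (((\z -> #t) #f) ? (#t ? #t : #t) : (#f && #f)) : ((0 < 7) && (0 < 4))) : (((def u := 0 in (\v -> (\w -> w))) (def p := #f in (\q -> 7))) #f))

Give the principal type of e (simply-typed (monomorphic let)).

Answer: Bool

Trace:
let x : Bool
  unify Bool ~ Bool
let y : Bool
  unify Int ~ Int
  unify Int ~ Int
  unify Bool ~ Bool
\z._ : a -> Bool
  unify a -> Bool ~ Bool -> b
  unify a ~ Bool
  unify Bool ~ b
_ _ : Bool
  unify Bool ~ Bool
  unify Bool ~ Bool
  unify Bool ~ Bool
  unify Bool ~ Bool
  unify Bool ~ Bool
  unify Bool ~ Bool
  unify Int ~ Int
  unify Int ~ Int
  unify Bool ~ Bool
  unify Int ~ Int
  unify Int ~ Int
  unify Bool ~ Bool
  unify Bool ~ Bool
let u : Int
w : d
\w._ : d -> d
\v._ : c -> d -> d
let p : Bool
\q._ : e -> Int
  unify c -> d -> d ~ (e -> Int) -> f
  unify c ~ e -> Int
  unify d -> d ~ f
_ _ : d -> d
  unify d -> d ~ Bool -> g
  unify d ~ Bool
  unify Bool ~ g
_ _ : Bool
  unify Bool ~ Bool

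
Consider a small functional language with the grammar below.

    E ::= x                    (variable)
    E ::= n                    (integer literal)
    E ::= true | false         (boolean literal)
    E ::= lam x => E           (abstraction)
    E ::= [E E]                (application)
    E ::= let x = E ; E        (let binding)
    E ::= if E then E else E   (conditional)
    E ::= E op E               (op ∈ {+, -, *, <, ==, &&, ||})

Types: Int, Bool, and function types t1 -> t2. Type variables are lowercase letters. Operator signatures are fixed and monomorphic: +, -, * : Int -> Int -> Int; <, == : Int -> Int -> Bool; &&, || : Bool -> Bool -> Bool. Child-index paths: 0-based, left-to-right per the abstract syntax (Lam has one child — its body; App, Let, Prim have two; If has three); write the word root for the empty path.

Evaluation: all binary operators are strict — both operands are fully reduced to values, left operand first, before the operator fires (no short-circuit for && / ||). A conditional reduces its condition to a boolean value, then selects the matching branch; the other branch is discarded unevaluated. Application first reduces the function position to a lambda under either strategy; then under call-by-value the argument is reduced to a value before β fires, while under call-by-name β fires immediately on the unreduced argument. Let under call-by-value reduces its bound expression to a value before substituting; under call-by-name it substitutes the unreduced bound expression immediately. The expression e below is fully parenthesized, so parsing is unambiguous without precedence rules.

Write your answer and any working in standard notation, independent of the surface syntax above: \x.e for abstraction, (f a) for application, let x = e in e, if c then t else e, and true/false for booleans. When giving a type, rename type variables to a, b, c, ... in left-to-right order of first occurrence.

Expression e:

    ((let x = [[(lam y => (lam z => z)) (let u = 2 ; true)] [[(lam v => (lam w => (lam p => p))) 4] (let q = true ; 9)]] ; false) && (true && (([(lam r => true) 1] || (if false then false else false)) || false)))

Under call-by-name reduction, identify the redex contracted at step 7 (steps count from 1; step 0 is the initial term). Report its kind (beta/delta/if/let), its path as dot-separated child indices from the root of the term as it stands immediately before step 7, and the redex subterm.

Answer: delta at root : (false && true)

Working:
step 0: ((let x = (((\y.(\z.z)) (let u = 2 in true)) (((\v.(\w.(\p.p))) 4) (let q = true in 9))) in false) && (true && ((((\r.true) 1) || (if false then false else false)) || false)))
step 1: [let@0] (false && (true && ((((\r.true) 1) || (if false then false else false)) || false)))
step 2: [beta@1.1.0.0] (false && (true && ((true || (if false then false else false)) || false)))
step 3: [if@1.1.0.1] (false && (true && ((true || false) || false)))
step 4: [delta@1.1.0] (false && (true && (true || false)))
step 5: [delta@1.1] (false && (true && true))
step 6: [delta@1] (false && true)
step 7: [delta@root] false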